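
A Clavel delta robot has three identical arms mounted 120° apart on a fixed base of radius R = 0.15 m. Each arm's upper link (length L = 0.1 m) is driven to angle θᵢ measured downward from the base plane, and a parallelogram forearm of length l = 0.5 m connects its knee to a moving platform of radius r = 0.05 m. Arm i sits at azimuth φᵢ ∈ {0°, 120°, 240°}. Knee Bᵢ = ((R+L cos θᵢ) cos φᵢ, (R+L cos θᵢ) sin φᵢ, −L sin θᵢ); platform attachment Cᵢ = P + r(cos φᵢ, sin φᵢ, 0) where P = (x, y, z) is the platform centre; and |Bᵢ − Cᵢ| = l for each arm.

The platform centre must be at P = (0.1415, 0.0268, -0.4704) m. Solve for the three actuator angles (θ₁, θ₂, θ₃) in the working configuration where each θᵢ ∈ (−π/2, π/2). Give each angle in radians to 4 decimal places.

rotate P by −φ1: (0.1415, 0.0268, -0.4704)
  A=-0.0415, B=-0.4704, C=(l²−L²−A²−y'²−z²)/(2L)=0.0814
  θ1 = atan2(B,A) + arccos(C/0.4722) = -0.2613
arm 2 (φ=120.0°): x'=-0.0475, y'=-0.1359
  A cos θ + B sin θ = C:  0.1475·cos θ + -0.4704·sin θ = -0.1076
  γ=atan2(-0.4704,0.1475)=-1.2669;  ψ=arccos(-0.2183)=1.7909;  θ2=γ+ψ≈0.5240
arm 3 (φ=240.0°): x'=-0.0940, y'=0.1091
  e−x'=0.1940;  (l²−L²−(e−x')²−y'²−z²)/2L = -0.1540
  θ3 = atan2(B,A) + arccos(C/0.5088) = 0.6987

θ₁ = -0.2613, θ₂ = 0.5240, θ₃ = 0.6987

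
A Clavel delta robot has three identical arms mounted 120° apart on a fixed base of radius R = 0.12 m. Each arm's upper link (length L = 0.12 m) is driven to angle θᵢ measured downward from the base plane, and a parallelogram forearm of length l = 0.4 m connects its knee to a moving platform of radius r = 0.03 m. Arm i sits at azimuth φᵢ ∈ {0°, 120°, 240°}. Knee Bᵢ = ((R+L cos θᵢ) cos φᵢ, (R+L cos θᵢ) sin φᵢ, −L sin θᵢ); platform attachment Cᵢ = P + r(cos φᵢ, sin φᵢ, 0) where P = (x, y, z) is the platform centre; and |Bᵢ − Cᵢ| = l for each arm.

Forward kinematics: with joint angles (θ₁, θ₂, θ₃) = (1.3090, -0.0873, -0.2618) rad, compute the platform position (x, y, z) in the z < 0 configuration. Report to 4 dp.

(-0.2258, -0.0182, -0.3143)

φ1=0.0°: virtual centre (0.1211, 0.0000, -0.1159), radius l
S2 = (0.2095·cos120.0°, 0.2095·sin120.0°, 0.0105) = (-0.1048, 0.1815, 0.0105)
arm 3 at φ=240.0°: ρ3 = 0.2059;  S3 = (-0.1030, -0.1783, 0.0311)
|S₂|²−|S₁|² = 0.0159;  |S₃|²−|S₁|² = 0.0153
linear system: -0.4517x+0.3629y = 0.0159−0.2527z; -0.4480x+-0.3566y = 0.0153−0.2939z
det = 0.3237;  x = -0.0347+0.6081z,  y = 0.0007+0.0603z
sphere 1 gives Az²+Bz+C=0 with A=1.3734, B=0.0425, C=-0.1223;  B²−4AC=0.6737;  roots -0.3143, 0.2833;  negative root z = -0.3143
x = -0.2258, y = -0.0182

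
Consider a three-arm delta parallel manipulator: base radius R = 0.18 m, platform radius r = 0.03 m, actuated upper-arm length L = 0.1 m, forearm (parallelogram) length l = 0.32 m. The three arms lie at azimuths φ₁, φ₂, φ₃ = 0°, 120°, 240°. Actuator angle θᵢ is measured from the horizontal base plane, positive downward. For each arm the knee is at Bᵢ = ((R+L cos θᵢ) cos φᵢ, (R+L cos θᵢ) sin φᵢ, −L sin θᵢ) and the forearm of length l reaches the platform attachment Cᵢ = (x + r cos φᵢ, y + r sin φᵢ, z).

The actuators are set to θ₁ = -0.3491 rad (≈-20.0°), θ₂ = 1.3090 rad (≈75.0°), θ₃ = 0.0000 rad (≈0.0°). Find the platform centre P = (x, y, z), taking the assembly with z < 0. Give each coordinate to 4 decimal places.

(0.0737, -0.0950, -0.2195)

centre 1 = (0.2440·cos0.0°, 0.2440·sin0.0°, 0.0342) = (0.2440, 0.0000, 0.0342)
arm 2 at φ=120.0°: e+L cos θ2 = 0.1759;  centre 2 = (-0.0879, 0.1523, -0.0966)
centre 3 = (0.2500·cos240.0°, 0.2500·sin240.0°, 0.0000) = (-0.1250, -0.2165, 0.0000)
|centre ₂|²−|centre ₁|² = -0.0204;  |centre ₃|²−|centre ₁|² = 0.0018
linear system: -0.6638x+0.3046y = -0.0204−-0.2616z; -0.7379x+-0.4330y = 0.0018−-0.0684z
det = 0.5122;  x = 0.0162+-0.2618z,  y = -0.0318+0.2882z
sphere 1 gives Az²+Bz+C=0 with A=1.1516, B=0.0325, C=-0.0483;  B²−4AC=0.2237;  roots -0.2195, 0.1912;  negative root z = -0.2195
x = 0.0737, y = -0.0950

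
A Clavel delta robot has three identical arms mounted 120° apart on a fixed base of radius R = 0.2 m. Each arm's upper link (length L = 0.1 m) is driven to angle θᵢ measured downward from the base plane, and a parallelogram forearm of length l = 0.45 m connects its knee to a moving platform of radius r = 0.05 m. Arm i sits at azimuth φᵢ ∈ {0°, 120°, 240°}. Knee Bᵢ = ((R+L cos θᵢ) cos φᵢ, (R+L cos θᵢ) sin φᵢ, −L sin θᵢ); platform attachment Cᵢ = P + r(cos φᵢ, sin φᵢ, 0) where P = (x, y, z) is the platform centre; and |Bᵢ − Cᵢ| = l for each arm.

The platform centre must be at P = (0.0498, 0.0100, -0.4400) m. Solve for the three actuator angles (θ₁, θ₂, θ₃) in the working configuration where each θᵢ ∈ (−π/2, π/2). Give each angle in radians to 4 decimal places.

arm 1 (φ=0.0°): x'=0.0498, y'=0.0100
  A=0.1002, B=-0.4400, C=(l²−L²−A²−y'²−z²)/(2L)=-0.0562
  θ1 = atan2(B,A) + arccos(C/0.4513) = 0.3488
φ2=120.0° → target in arm frame (-0.0162, -0.0481)
  A cos θ + B sin θ = C:  0.1662·cos θ + -0.4400·sin θ = -0.1553
  γ=atan2(-0.4400,0.1662)=-1.2096;  ψ=arccos(-0.3301)=1.9072;  θ2=γ+ψ≈0.6976
rotate P by −φ3: (-0.0336, 0.0381, -0.4400)
  A cos θ + B sin θ = C:  0.1836·cos θ + -0.4400·sin θ = -0.1812
  γ=atan2(-0.4400,0.1836)=-1.1756;  ψ=arccos(-0.3802)=1.9608;  θ3=γ+ψ≈0.7852

θ₁ = 0.3488, θ₂ = 0.6976, θ₃ = 0.7852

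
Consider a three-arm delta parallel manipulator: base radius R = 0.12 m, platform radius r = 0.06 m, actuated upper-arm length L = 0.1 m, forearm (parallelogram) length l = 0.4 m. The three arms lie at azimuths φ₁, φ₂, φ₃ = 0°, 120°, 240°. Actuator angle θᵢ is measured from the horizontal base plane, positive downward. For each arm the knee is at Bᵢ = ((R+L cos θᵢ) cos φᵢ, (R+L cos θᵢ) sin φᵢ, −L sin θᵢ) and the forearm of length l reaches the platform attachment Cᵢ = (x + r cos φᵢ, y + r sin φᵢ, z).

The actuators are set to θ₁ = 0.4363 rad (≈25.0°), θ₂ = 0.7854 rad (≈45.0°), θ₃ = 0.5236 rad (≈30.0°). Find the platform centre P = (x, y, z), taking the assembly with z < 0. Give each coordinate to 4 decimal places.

O1 = (0.1506·cos0.0°, 0.1506·sin0.0°, -0.0423) = (0.1506, 0.0000, -0.0423)
arm 2 at φ=120.0°: (R−r)+L cos θ2 = 0.1307;  O2 = (-0.0654, 0.1132, -0.0707)
φ3=240.0°: virtual centre (-0.0733, -0.1270, -0.0500), radius l
|O₂|²−|O₁|² = -0.0024;  |O₃|²−|O₁|² = -0.0005
[-0.4320 0.2264 -0.0569]·P = -0.0024;  [-0.4479 -0.2539 -0.0155]·P = -0.0005
det = 0.2111;  x = 0.0034+-0.0851z,  y = -0.0041+0.0891z
quadratic in z: (1.0152)z²+(0.1088)z+(-0.1365)=0, √Δ=0.7525 → z ∈ {-0.4242, 0.3170}; z = -0.4242 (taking z<0)
x = 0.0395, y = -0.0419

(0.0395, -0.0419, -0.4242)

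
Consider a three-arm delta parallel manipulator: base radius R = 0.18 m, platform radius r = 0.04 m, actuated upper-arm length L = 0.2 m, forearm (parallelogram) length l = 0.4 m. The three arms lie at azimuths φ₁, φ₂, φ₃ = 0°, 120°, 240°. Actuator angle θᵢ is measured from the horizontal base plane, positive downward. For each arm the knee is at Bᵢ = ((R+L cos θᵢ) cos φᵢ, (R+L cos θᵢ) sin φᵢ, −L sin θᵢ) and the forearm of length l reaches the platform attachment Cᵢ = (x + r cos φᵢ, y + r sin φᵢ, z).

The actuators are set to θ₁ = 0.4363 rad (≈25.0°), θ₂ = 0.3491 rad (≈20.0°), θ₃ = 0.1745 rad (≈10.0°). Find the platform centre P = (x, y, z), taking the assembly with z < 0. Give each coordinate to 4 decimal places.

(-0.0225, -0.0189, -0.2881)

S1 = (0.3213·cos0.0°, 0.3213·sin0.0°, -0.0845) = (0.3213, 0.0000, -0.0845)
φ2=120.0°: virtual centre (-0.1640, 0.2840, -0.0684), radius l
arm 3 at φ=240.0°: e+L cos θ3 = 0.3370;  S3 = (-0.1685, -0.2918, -0.0347)
eliminate P² terms by subtracting sphere 1 from 2 and 3
linear system: -0.9705x+0.5680y = 0.0019−0.0322z; -0.9795x+-0.5836y = 0.0044−0.0996z
Cramer: x(z) = -0.0032+0.0671z;  y(z) = -0.0022+0.0580z
quadratic in z: (1.0079)z²+(0.1252)z+(-0.0476)=0, √Δ=0.4555 → z ∈ {-0.2881, 0.1639}; z = -0.2881 (taking z<0)
x = -0.0225, y = -0.0189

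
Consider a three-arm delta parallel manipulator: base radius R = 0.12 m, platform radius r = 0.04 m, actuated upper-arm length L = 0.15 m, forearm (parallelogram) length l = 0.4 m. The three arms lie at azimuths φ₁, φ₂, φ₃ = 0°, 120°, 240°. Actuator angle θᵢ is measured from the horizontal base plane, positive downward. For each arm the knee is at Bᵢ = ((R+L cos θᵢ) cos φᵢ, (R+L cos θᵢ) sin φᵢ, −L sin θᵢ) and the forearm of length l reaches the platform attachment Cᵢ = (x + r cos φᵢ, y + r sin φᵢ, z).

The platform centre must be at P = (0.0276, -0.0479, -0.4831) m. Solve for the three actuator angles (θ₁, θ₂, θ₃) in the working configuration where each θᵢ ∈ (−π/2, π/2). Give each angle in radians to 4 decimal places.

θ₁ = 0.8727, θ₂ = 1.1343, θ₃ = 0.8725

arm 1 (φ=0.0°): x'=0.0276, y'=-0.0479
  A cos θ + B sin θ = C:  0.0524·cos θ + -0.4831·sin θ = -0.3364
  √(A²+B²)=0.4859;  θ1 = -1.4628+2.3355 ≈ 0.8727
arm 2 (φ=120.0°): x'=-0.0553, y'=0.0000
  e−x'=0.1353;  (l²−L²−(e−x')²−y'²−z²)/2L = -0.3806
  √(A²+B²)=0.5017;  θ2 = -1.2978+2.4321 ≈ 1.1343
arm 3 (φ=240.0°): x'=0.0277, y'=0.0479
  A cos θ + B sin θ = C:  0.0523·cos θ + -0.4831·sin θ = -0.3364
  γ=atan2(-0.4831,0.0523)=-1.4629;  ψ=arccos(-0.6922)=2.3354;  θ3=γ+ψ≈0.8725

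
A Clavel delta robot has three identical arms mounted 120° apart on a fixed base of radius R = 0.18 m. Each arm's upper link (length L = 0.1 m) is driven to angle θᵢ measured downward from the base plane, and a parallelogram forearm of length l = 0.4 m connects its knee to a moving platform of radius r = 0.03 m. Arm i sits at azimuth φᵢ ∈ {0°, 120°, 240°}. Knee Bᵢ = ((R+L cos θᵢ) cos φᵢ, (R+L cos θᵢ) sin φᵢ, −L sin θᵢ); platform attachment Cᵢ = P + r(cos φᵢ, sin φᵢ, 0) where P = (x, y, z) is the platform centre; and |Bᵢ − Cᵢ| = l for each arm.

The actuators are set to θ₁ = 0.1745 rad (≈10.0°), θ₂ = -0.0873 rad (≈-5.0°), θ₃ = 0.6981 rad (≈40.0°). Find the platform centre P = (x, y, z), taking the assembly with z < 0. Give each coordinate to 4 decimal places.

(0.0156, 0.0682, -0.3353)

φ1=0.0°: virtual centre (0.2485, 0.0000, -0.0174), radius l
arm 2 at φ=120.0°: e+L cos θ2 = 0.2496;  O2 = (-0.1248, 0.2162, 0.0087)
φ3=240.0°: virtual centre (-0.1133, -0.1962, -0.0643), radius l
|O₂|²−|O₁|² = 0.0003;  |O₃|²−|O₁|² = -0.0066
[-0.7466 0.4324 0.0522]·P = 0.0003;  [-0.7236 -0.3925 -0.0938]·P = -0.0066
det = 0.6059;  x = 0.0045+-0.0332z,  y = 0.0085+-0.1779z
sphere 1 gives Az²+Bz+C=0 with A=1.0328, B=0.0479, C=-0.1001;  B²−4AC=0.4157;  roots -0.3353, 0.2890;  negative root z = -0.3353
x = 0.0156, y = 0.0682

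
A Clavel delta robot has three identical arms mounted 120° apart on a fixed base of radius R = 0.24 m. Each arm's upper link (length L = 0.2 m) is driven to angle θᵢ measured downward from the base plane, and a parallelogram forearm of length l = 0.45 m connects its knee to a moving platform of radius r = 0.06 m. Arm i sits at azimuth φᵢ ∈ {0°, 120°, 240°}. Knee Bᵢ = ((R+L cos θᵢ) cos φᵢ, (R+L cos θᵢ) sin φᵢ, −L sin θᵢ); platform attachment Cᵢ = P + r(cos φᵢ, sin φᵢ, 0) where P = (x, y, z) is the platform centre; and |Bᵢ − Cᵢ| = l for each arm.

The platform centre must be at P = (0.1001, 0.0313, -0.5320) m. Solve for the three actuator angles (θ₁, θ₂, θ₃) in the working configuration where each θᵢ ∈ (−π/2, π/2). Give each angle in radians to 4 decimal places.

φ1=0.0° → target in arm frame (0.1001, 0.0313)
  A=0.0799, B=-0.5320, C=(l²−L²−A²−y'²−z²)/(2L)=-0.3197
  θ1 = atan2(B,A) + arccos(C/0.5380) = 0.7855
φ2=120.0° → target in arm frame (-0.0229, -0.1023)
  A cos θ + B sin θ = C:  0.2029·cos θ + -0.5320·sin θ = -0.4305
  θ2 = atan2(B,A) + arccos(C/0.5694) = 1.2216
φ3=240.0° → target in arm frame (-0.0772, 0.0710)
  e−x'=0.2572;  (l²−L²−(e−x')²−y'²−z²)/2L = -0.4793
  θ3 = atan2(B,A) + arccos(C/0.5909) = 1.3962

θ₁ = 0.7855, θ₂ = 1.2216, θ₃ = 1.3962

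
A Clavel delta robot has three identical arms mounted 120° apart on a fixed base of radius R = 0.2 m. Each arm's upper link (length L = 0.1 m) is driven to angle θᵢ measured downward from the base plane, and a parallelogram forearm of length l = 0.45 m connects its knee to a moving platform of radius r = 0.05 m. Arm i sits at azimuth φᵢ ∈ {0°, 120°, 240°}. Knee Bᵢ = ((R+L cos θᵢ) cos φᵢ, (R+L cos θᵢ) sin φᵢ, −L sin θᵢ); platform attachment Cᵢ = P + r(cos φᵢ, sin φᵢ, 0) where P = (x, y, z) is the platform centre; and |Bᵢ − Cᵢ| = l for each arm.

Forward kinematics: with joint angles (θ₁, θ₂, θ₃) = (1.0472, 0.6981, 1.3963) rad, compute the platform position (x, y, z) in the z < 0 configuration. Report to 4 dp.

(-0.0005, 0.0744, -0.4825)

centre 1 = (0.2000·cos0.0°, 0.2000·sin0.0°, -0.0866) = (0.2000, 0.0000, -0.0866)
arm 2 at φ=120.0°: ρ2 = 0.2266;  centre 2 = (-0.1133, 0.1962, -0.0643)
arm 3 at φ=240.0°: ρ3 = 0.1674;  centre 3 = (-0.0837, -0.1449, -0.0985)
|centre ₂|²−|centre ₁|² = 0.0080;  |centre ₃|²−|centre ₁|² = -0.0098
linear system: -0.6266x+0.3925y = 0.0080−0.0447z; -0.5674x+-0.2899y = -0.0098−-0.0238z
det = 0.4043;  x = 0.0038+0.0090z,  y = 0.0264+-0.0995z
quadratic in z: (1.0100)z²+(0.1644)z+(-0.1558)=0, √Δ=0.8102 → z ∈ {-0.4825, 0.3197}; z = -0.4825 (taking z<0)
x = -0.0005, y = 0.0744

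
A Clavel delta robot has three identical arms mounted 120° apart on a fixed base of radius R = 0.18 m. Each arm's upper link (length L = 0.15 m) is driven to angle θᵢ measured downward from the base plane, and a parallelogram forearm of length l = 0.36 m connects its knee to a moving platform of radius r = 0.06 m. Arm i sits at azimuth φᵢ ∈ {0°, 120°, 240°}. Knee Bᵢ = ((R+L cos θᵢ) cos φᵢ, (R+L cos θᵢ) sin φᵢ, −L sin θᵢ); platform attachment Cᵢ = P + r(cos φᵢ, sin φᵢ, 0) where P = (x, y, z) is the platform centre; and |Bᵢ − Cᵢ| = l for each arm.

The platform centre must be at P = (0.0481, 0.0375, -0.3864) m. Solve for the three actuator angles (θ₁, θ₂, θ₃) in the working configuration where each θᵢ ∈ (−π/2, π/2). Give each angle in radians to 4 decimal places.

arm 1 (φ=0.0°): x'=0.0481, y'=0.0375
  A cos θ + B sin θ = C:  0.0719·cos θ + -0.3864·sin θ = -0.1626
  γ=atan2(-0.3864,0.0719)=-1.3868;  ψ=arccos(-0.4137)=1.9973;  θ1=γ+ψ≈0.6105
rotate P by −φ2: (0.0084, -0.0604, -0.3864)
  A cos θ + B sin θ = C:  0.1116·cos θ + -0.3864·sin θ = -0.1943
  γ=atan2(-0.3864,0.1116)=-1.2897;  ψ=arccos(-0.4832)=2.0751;  θ2=γ+ψ≈0.7854
arm 3 (φ=240.0°): x'=-0.0565, y'=0.0229
  A=0.1765, B=-0.3864, C=(l²−L²−A²−y'²−z²)/(2L)=-0.2463
  √(A²+B²)=0.4248;  θ3 = -1.1423+2.1893 ≈ 1.0470

θ₁ = 0.6105, θ₂ = 0.7854, θ₃ = 1.0470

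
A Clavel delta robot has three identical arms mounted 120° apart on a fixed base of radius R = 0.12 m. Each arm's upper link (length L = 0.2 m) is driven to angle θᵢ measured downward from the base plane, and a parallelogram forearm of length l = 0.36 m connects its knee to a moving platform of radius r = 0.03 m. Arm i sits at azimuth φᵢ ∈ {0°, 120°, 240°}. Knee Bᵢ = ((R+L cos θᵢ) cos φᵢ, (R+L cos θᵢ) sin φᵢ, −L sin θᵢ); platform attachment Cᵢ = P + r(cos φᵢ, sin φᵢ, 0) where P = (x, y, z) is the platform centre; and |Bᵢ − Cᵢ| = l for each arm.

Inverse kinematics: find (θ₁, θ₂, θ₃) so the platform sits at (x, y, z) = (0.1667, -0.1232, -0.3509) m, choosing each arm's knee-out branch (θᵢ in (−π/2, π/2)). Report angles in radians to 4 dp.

φ1=0.0° → target in arm frame (0.1667, -0.1232)
  e−x'=-0.0767;  (l²−L²−(e−x')²−y'²−z²)/2L = -0.1365
  √(A²+B²)=0.3592;  θ1 = -1.7860+1.9606 ≈ 0.1746
arm 2 (φ=120.0°): x'=-0.1900, y'=-0.0828
  A=0.2800, B=-0.3509, C=(l²−L²−A²−y'²−z²)/(2L)=-0.2970
  √(A²+B²)=0.4489;  θ2 = -0.8972+2.2937 ≈ 1.3965
arm 3 (φ=240.0°): x'=0.0233, y'=0.2060
  e−x'=0.0667;  (l²−L²−(e−x')²−y'²−z²)/2L = -0.2010
  √(A²+B²)=0.3572;  θ3 = -1.3831+2.1685 ≈ 0.7854

θ₁ = 0.1746, θ₂ = 1.3965, θ₃ = 0.7854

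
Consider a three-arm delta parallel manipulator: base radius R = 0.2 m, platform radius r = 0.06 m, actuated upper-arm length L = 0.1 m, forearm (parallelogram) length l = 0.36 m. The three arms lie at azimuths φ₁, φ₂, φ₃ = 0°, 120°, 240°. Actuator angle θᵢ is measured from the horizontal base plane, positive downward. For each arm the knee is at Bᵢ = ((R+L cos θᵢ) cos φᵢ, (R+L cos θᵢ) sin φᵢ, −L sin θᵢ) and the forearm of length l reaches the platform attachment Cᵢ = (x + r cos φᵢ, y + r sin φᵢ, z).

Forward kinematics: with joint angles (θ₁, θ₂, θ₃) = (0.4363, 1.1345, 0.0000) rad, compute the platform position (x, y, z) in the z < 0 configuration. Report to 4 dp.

(0.0185, -0.1016, -0.3148)

φ1=0.0°: virtual centre (0.2306, 0.0000, -0.0423), radius l
arm 2 at φ=120.0°: (R−r)+L cos θ2 = 0.1823;  O2 = (-0.0911, 0.1578, -0.0906)
φ3=240.0°: virtual centre (-0.1200, -0.2078, 0.0000), radius l
eliminate P² terms by subtracting sphere 1 from 2 and 3
linear system: -0.6435x+0.3157y = -0.0135−-0.0967z; -0.7013x+-0.4157y = 0.0026−0.0845z
det = 0.4889;  x = 0.0098+-0.0277z,  y = -0.0229+0.2500z
sphere 1 gives Az²+Bz+C=0 with A=1.0633, B=0.0853, C=-0.0785;  B²−4AC=0.3413;  roots -0.3148, 0.2346;  negative root z = -0.3148
x = 0.0185, y = -0.1016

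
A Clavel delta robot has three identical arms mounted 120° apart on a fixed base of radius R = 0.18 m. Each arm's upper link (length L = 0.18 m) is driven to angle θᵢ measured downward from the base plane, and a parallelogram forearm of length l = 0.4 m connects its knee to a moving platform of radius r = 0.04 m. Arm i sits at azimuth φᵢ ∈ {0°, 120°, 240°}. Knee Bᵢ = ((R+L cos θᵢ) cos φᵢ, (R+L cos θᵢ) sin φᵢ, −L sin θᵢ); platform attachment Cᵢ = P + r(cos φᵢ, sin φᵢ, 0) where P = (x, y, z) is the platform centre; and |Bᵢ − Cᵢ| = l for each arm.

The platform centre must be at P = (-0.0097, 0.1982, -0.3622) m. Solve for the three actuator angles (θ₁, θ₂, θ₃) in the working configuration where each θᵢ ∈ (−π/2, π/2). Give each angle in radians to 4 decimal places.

θ₁ = 0.8730, θ₂ = 0.0001, θ₃ = 1.3965

arm 1 (φ=0.0°): x'=-0.0097, y'=0.1982
  A cos θ + B sin θ = C:  0.1497·cos θ + -0.3622·sin θ = -0.1813
  θ1 = atan2(B,A) + arccos(C/0.3919) = 0.8730
arm 2 (φ=120.0°): x'=0.1765, y'=-0.0907
  A=-0.0365, B=-0.3622, C=(l²−L²−A²−y'²−z²)/(2L)=-0.0365
  √(A²+B²)=0.3640;  θ2 = -1.6712+1.6713 ≈ 0.0001
arm 3 (φ=240.0°): x'=-0.1668, y'=-0.1075
  A cos θ + B sin θ = C:  0.3068·cos θ + -0.3622·sin θ = -0.3035
  γ=atan2(-0.3622,0.3068)=-0.8680;  ψ=arccos(-0.6394)=2.2646;  θ3=γ+ψ≈1.3965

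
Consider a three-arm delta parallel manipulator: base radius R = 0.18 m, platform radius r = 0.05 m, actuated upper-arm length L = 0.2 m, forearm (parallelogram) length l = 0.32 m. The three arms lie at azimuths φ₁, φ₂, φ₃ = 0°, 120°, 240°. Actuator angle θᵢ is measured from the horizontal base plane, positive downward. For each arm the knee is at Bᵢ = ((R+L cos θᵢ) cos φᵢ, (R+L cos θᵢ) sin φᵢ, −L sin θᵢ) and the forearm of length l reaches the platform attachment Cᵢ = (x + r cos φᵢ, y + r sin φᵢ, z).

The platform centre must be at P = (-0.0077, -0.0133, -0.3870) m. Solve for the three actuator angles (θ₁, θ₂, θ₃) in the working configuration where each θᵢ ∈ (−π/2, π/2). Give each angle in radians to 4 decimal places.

θ₁ = 1.0471, θ₂ = 1.0470, θ₃ = 0.9600

φ1=0.0° → target in arm frame (-0.0077, -0.0133)
  e−x'=0.1377;  (l²−L²−(e−x')²−y'²−z²)/2L = -0.2663
  √(A²+B²)=0.4108;  θ1 = -1.2290+2.2760 ≈ 1.0471
φ2=120.0° → target in arm frame (-0.0077, 0.0133)
  e−x'=0.1377;  (l²−L²−(e−x')²−y'²−z²)/2L = -0.2662
  θ2 = atan2(B,A) + arccos(C/0.4108) = 1.0470
arm 3 (φ=240.0°): x'=0.0154, y'=0.0000
  A cos θ + B sin θ = C:  0.1146·cos θ + -0.3870·sin θ = -0.2513
  γ=atan2(-0.3870,0.1146)=-1.2828;  ψ=arccos(-0.6225)=2.2428;  θ3=γ+ψ≈0.9600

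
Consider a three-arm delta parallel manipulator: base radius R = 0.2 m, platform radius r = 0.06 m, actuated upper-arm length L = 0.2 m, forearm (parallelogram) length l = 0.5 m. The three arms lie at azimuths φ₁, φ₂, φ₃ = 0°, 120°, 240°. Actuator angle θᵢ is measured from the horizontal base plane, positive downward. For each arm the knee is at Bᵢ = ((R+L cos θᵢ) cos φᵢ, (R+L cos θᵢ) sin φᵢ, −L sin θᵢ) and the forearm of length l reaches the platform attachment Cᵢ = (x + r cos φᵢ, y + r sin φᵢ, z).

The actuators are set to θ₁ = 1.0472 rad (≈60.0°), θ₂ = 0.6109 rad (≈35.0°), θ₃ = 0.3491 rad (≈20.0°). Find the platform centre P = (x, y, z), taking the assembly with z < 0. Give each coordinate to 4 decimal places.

(-0.1295, -0.0462, -0.5069)

arm 1 at φ=0.0°: (R−r)+L cos θ1 = 0.2400;  centre 1 = (0.2400, 0.0000, -0.1732)
centre 2 = (0.3038·cos120.0°, 0.3038·sin120.0°, -0.1147) = (-0.1519, 0.2631, -0.1147)
arm 3 at φ=240.0°: (R−r)+L cos θ3 = 0.3279;  centre 3 = (-0.1640, -0.2840, -0.0684)
|centre ₂|²−|centre ₁|² = 0.0179;  |centre ₃|²−|centre ₁|² = 0.0246
[-0.7838 0.5262 0.1170]·P = 0.0179;  [-0.8079 -0.5680 0.2096]·P = 0.0246
det = 0.8704;  x = -0.0265+0.2031z,  y = -0.0056+0.0802z
quadratic in z: (1.0477)z²+(0.2373)z+(-0.1489)=0, √Δ=0.8248 → z ∈ {-0.5069, 0.2804}; z = -0.5069 (taking z<0)
x = -0.1295, y = -0.0462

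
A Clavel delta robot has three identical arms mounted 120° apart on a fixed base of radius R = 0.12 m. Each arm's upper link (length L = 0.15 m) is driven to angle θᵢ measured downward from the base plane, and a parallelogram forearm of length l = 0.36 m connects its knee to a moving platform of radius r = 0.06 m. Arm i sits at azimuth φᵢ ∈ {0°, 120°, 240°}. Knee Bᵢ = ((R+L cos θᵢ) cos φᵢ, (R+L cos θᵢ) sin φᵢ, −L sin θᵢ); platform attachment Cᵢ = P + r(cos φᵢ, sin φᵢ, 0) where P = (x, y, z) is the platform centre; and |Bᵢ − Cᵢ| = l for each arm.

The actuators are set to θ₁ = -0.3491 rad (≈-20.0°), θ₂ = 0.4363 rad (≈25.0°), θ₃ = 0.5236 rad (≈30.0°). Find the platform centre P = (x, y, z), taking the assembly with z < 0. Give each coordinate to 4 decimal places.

(0.1233, 0.0126, -0.3000)

φ1=0.0°: virtual centre (0.2010, 0.0000, 0.0513), radius l
arm 2 at φ=120.0°: (R−r)+L cos θ2 = 0.1959;  O2 = (-0.0980, 0.1697, -0.0634)
O3 = (0.1899·cos240.0°, 0.1899·sin240.0°, -0.0750) = (-0.0950, -0.1645, -0.0750)
eliminate P² terms by subtracting sphere 1 from 2 and 3
[-0.5979 0.3394 -0.2294]·P = -0.0006;  [-0.5918 -0.3289 -0.2526]·P = -0.0013
det = 0.3975;  x = 0.0016+-0.4055z,  y = 0.0011+-0.0384z
quadratic in z: (1.1659)z²+(0.0590)z+(-0.0872)=0, √Δ=0.6406 → z ∈ {-0.3000, 0.2494}; z = -0.3000 (taking z<0)
x = 0.1233, y = 0.0126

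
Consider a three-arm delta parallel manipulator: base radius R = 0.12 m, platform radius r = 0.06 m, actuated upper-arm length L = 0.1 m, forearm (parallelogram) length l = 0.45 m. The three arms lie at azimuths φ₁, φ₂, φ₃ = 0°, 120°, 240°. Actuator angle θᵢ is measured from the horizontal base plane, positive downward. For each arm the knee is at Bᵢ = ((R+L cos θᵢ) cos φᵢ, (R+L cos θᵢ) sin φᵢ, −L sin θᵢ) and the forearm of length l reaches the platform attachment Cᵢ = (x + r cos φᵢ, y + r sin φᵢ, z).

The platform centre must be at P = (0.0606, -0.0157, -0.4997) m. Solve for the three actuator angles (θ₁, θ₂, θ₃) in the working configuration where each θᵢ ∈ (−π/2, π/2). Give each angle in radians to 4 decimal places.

θ₁ = 0.6112, θ₂ = 0.9605, θ₃ = 0.8730

rotate P by −φ1: (0.0606, -0.0157, -0.4997)
  A=-0.0006, B=-0.4997, C=(l²−L²−A²−y'²−z²)/(2L)=-0.2872
  √(A²+B²)=0.4997;  θ1 = -1.5720+2.1832 ≈ 0.6112
φ2=120.0° → target in arm frame (-0.0439, -0.0446)
  A cos θ + B sin θ = C:  0.1039·cos θ + -0.4997·sin θ = -0.3499
  θ2 = atan2(B,A) + arccos(C/0.5104) = 0.9605
rotate P by −φ3: (-0.0167, 0.0603, -0.4997)
  A cos θ + B sin θ = C:  0.0767·cos θ + -0.4997·sin θ = -0.3336
  θ3 = atan2(B,A) + arccos(C/0.5056) = 0.8730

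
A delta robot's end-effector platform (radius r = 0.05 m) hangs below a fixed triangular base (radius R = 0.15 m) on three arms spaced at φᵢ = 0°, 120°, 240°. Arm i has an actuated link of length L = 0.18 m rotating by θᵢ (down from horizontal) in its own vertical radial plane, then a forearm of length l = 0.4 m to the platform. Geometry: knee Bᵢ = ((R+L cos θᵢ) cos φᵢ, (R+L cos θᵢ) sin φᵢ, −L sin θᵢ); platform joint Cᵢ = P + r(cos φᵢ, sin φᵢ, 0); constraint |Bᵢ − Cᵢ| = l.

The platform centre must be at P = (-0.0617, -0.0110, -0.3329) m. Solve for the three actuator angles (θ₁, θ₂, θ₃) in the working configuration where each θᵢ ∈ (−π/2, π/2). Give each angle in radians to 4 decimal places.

rotate P by −φ1: (-0.0617, -0.0110, -0.3329)
  e−x'=0.1617;  (l²−L²−(e−x')²−y'²−z²)/2L = -0.0264
  θ1 = atan2(B,A) + arccos(C/0.3701) = 0.5235
arm 2 (φ=120.0°): x'=0.0213, y'=0.0589
  A cos θ + B sin θ = C:  0.0787·cos θ + -0.3329·sin θ = 0.0198
  γ=atan2(-0.3329,0.0787)=-1.3387;  ψ=arccos(0.0578)=1.5130;  θ2=γ+ψ≈0.1743
arm 3 (φ=240.0°): x'=0.0404, y'=-0.0479
  A cos θ + B sin θ = C:  0.0596·cos θ + -0.3329·sin θ = 0.0303
  √(A²+B²)=0.3382;  θ3 = -1.3936+1.4809 ≈ 0.0874

θ₁ = 0.5235, θ₂ = 0.1743, θ₃ = 0.0874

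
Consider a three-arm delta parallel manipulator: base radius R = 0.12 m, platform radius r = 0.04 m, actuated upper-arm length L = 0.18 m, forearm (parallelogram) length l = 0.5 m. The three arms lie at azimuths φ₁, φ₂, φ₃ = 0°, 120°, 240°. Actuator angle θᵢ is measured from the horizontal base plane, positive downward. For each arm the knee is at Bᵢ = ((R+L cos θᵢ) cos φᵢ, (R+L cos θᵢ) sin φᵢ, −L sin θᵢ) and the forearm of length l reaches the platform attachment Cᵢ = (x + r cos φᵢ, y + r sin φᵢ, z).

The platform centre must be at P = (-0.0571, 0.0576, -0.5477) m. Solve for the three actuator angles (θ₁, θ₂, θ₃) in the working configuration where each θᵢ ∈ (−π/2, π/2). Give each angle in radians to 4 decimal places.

θ₁ = 0.7852, θ₂ = 0.4363, θ₃ = 0.6980

φ1=0.0° → target in arm frame (-0.0571, 0.0576)
  e−x'=0.1371;  (l²−L²−(e−x')²−y'²−z²)/2L = -0.2902
  √(A²+B²)=0.5646;  θ1 = -1.3255+2.1107 ≈ 0.7852
φ2=120.0° → target in arm frame (0.0784, 0.0207)
  e−x'=0.0016;  (l²−L²−(e−x')²−y'²−z²)/2L = -0.2300
  √(A²+B²)=0.5477;  θ2 = -1.5679+2.0042 ≈ 0.4363
φ3=240.0° → target in arm frame (-0.0213, -0.0783)
  A cos θ + B sin θ = C:  0.1013·cos θ + -0.5477·sin θ = -0.2744
  θ3 = atan2(B,A) + arccos(C/0.5570) = 0.6980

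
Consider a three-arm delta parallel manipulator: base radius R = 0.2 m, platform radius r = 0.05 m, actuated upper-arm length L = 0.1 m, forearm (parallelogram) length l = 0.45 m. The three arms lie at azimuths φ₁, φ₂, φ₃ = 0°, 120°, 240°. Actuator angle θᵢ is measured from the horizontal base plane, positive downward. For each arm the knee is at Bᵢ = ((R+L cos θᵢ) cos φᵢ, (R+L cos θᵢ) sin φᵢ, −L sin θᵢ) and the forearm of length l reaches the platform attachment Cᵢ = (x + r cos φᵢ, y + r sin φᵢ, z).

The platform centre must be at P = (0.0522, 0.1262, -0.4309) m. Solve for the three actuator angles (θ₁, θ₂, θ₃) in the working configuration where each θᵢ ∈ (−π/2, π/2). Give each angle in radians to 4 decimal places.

rotate P by −φ1: (0.0522, 0.1262, -0.4309)
  A cos θ + B sin θ = C:  0.0978·cos θ + -0.4309·sin θ = -0.0933
  θ1 = atan2(B,A) + arccos(C/0.4419) = 0.4360
rotate P by −φ2: (0.0832, -0.1083, -0.4309)
  A=0.0668, B=-0.4309, C=(l²−L²−A²−y'²−z²)/(2L)=-0.0468
  θ2 = atan2(B,A) + arccos(C/0.4360) = 0.2614
arm 3 (φ=240.0°): x'=-0.1354, y'=-0.0179
  e−x'=0.2854;  (l²−L²−(e−x')²−y'²−z²)/2L = -0.3747
  γ=atan2(-0.4309,0.2854)=-0.9858;  ψ=arccos(-0.7250)=2.3819;  θ3=γ+ψ≈1.3960

θ₁ = 0.4360, θ₂ = 0.2614, θ₃ = 1.3960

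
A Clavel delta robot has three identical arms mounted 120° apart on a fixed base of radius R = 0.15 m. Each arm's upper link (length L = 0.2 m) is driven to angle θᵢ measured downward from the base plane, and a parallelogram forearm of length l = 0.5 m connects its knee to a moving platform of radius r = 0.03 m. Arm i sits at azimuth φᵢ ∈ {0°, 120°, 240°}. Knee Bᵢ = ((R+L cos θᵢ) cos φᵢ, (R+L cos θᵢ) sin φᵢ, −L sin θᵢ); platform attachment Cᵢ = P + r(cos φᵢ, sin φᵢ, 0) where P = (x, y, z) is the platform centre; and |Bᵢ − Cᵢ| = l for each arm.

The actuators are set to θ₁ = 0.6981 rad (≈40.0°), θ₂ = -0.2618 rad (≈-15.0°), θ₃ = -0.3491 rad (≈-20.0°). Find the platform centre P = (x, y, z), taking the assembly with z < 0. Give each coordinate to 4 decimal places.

(-0.1694, -0.0108, -0.3609)

O1 = (0.2732·cos0.0°, 0.2732·sin0.0°, -0.1286) = (0.2732, 0.0000, -0.1286)
O2 = (0.3132·cos120.0°, 0.3132·sin120.0°, 0.0518) = (-0.1566, 0.2712, 0.0518)
O3 = (0.3079·cos240.0°, 0.3079·sin240.0°, 0.0684) = (-0.1540, -0.2667, 0.0684)
subtract pairs → two planes through P
plane₁₂: -0.8596x+0.5425y+0.3606z = 0.0096
Cramer: x(z) = -0.0105+0.4404z;  y(z) = 0.0011+0.0331z
sphere 1 gives Az²+Bz+C=0 with A=1.1951, B=0.0073, C=-0.1530;  B²−4AC=0.7315;  roots -0.3609, 0.3548;  negative root z = -0.3609
x = -0.1694, y = -0.0108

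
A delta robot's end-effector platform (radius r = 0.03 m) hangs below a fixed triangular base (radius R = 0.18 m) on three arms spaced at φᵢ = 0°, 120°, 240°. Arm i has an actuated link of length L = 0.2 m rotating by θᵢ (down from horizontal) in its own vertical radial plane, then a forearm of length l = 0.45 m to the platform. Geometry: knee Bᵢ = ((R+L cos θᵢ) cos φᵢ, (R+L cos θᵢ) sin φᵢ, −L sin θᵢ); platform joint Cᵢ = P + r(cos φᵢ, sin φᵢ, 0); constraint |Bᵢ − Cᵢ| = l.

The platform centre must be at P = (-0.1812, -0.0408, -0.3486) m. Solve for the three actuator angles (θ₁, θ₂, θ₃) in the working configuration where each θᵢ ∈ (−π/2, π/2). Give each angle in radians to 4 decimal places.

arm 1 (φ=0.0°): x'=-0.1812, y'=-0.0408
  e−x'=0.3312;  (l²−L²−(e−x')²−y'²−z²)/2L = -0.1760
  √(A²+B²)=0.4808;  θ1 = -0.8110+1.9454 ≈ 1.1344
arm 2 (φ=120.0°): x'=0.0553, y'=0.1773
  e−x'=0.0947;  (l²−L²−(e−x')²−y'²−z²)/2L = 0.0014
  θ2 = atan2(B,A) + arccos(C/0.3612) = 0.2615
rotate P by −φ3: (0.1259, -0.1365, -0.3486)
  A=0.0241, B=-0.3486, C=(l²−L²−A²−y'²−z²)/(2L)=0.0544
  γ=atan2(-0.3486,0.0241)=-1.5019;  ψ=arccos(0.1557)=1.4145;  θ3=γ+ψ≈-0.0874

θ₁ = 1.1344, θ₂ = 0.2615, θ₃ = -0.0874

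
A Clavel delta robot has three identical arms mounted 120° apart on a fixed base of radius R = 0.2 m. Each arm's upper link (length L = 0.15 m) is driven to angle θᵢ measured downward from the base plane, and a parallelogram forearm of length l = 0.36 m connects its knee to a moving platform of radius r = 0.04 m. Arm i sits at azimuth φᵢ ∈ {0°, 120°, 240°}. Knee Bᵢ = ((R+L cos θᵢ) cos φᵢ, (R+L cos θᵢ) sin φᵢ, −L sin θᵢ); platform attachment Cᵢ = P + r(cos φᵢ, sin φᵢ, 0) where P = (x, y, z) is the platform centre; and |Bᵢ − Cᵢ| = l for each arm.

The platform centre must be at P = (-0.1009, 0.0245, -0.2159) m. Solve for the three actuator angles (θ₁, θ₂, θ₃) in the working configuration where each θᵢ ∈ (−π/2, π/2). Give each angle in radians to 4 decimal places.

θ₁ = 0.9601, θ₂ = -0.3488, θ₃ = 0.0869

φ1=0.0° → target in arm frame (-0.1009, 0.0245)
  A=0.2609, B=-0.2159, C=(l²−L²−A²−y'²−z²)/(2L)=-0.0273
  √(A²+B²)=0.3386;  θ1 = -0.6913+1.6514 ≈ 0.9601
rotate P by −φ2: (0.0717, 0.0751, -0.2159)
  A=0.0883, B=-0.2159, C=(l²−L²−A²−y'²−z²)/(2L)=0.1568
  γ=atan2(-0.2159,0.0883)=-1.1824;  ψ=arccos(0.6722)=0.8337;  θ2=γ+ψ≈-0.3488
φ3=240.0° → target in arm frame (0.0292, -0.0996)
  e−x'=0.1308;  (l²−L²−(e−x')²−y'²−z²)/2L = 0.1115
  √(A²+B²)=0.2524;  θ3 = -1.0262+1.1131 ≈ 0.0869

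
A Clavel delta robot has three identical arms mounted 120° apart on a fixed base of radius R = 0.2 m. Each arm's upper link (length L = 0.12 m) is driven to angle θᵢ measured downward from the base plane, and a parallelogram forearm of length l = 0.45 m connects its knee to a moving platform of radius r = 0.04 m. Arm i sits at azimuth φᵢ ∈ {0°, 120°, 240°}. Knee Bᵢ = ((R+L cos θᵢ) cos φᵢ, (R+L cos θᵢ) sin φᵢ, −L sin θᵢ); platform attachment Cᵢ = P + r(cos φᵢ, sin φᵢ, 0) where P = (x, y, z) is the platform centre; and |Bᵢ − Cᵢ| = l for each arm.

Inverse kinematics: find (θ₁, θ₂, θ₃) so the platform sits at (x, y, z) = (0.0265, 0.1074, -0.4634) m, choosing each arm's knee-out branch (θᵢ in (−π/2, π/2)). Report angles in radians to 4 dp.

θ₁ = 0.7855, θ₂ = 0.5238, θ₃ = 1.3969

φ1=0.0° → target in arm frame (0.0265, 0.1074)
  A=0.1335, B=-0.4634, C=(l²−L²−A²−y'²−z²)/(2L)=-0.2333
  γ=atan2(-0.4634,0.1335)=-1.2903;  ψ=arccos(-0.4838)=2.0758;  θ1=γ+ψ≈0.7855
φ2=120.0° → target in arm frame (0.0798, -0.0766)
  A cos θ + B sin θ = C:  0.0802·cos θ + -0.4634·sin θ = -0.1623
  γ=atan2(-0.4634,0.0802)=-1.3993;  ψ=arccos(-0.3451)=1.9232;  θ2=γ+ψ≈0.5238
arm 3 (φ=240.0°): x'=-0.1063, y'=-0.0308
  A=0.2663, B=-0.4634, C=(l²−L²−A²−y'²−z²)/(2L)=-0.4103
  √(A²+B²)=0.5344;  θ3 = -1.0493+2.4462 ≈ 1.3969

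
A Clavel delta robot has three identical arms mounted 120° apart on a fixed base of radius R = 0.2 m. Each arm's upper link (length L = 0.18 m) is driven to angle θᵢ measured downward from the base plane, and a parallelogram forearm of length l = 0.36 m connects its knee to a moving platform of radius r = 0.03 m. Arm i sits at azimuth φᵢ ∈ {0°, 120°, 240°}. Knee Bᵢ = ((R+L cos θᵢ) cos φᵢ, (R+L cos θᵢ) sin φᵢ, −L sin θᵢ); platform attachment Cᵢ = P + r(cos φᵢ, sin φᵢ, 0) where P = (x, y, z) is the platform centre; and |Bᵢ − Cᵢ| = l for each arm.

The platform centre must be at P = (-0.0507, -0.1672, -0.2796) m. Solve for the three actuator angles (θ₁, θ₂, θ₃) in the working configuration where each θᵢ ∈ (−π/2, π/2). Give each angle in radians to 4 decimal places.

rotate P by −φ1: (-0.0507, -0.1672, -0.2796)
  A=0.2207, B=-0.2796, C=(l²−L²−A²−y'²−z²)/(2L)=-0.1601
  √(A²+B²)=0.3562;  θ1 = -0.9026+2.0370 ≈ 1.1344
φ2=120.0° → target in arm frame (-0.1194, 0.1275)
  e−x'=0.2894;  (l²−L²−(e−x')²−y'²−z²)/2L = -0.2250
  γ=atan2(-0.2796,0.2894)=-0.7681;  ψ=arccos(-0.5592)=2.1642;  θ2=γ+ψ≈1.3961
arm 3 (φ=240.0°): x'=0.1701, y'=0.0397
  e−x'=-0.0001;  (l²−L²−(e−x')²−y'²−z²)/2L = 0.0485
  √(A²+B²)=0.2796;  θ3 = -1.5713+1.3966 ≈ -0.1748

θ₁ = 1.1344, θ₂ = 1.3961, θ₃ = -0.1748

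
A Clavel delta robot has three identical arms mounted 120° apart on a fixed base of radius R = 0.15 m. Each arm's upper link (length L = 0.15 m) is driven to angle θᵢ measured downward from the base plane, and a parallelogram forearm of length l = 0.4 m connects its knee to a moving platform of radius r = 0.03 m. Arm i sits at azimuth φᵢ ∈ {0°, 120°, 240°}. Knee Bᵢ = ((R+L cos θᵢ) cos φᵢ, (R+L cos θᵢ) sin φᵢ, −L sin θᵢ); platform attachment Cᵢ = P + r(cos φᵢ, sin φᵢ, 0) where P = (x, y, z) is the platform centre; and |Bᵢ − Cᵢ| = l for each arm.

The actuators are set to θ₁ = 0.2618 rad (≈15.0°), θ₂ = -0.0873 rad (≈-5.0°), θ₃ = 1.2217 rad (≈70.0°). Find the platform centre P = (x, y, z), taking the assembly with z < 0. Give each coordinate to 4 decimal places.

φ1=0.0°: virtual centre (0.2649, 0.0000, -0.0388), radius l
φ2=120.0°: virtual centre (-0.1347, 0.2333, 0.0131), radius l
centre 3 = (0.1713·cos240.0°, 0.1713·sin240.0°, -0.1410) = (-0.0857, -0.1484, -0.1410)
eliminate P² terms by subtracting sphere 1 from 2 and 3
[-0.7992 0.4667 0.1038]·P = 0.0011;  [-0.7011 -0.2967 -0.2043]·P = -0.0225
det = 0.5643;  x = 0.0180+-0.1143z,  y = 0.0332+-0.4182z
sphere 1 gives Az²+Bz+C=0 with A=1.1880, B=0.1064, C=-0.0964;  B²−4AC=0.4696;  roots -0.3332, 0.2436;  negative root z = -0.3332
x = 0.0561, y = 0.1725

(0.0561, 0.1725, -0.3332)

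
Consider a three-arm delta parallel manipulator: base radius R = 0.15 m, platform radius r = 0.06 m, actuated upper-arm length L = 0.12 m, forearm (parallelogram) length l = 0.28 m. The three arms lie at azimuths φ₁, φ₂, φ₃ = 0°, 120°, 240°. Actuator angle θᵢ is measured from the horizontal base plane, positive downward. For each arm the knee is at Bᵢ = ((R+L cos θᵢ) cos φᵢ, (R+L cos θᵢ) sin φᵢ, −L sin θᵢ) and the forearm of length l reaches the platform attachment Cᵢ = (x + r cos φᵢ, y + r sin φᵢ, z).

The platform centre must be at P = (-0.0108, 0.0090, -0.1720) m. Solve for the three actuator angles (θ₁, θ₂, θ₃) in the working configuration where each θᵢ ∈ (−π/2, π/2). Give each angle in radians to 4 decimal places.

θ₁ = 0.0004, θ₂ = -0.2619, θ₃ = -0.0873

rotate P by −φ1: (-0.0108, 0.0090, -0.1720)
  A cos θ + B sin θ = C:  0.1008·cos θ + -0.1720·sin θ = 0.1007
  √(A²+B²)=0.1994;  θ1 = -1.0407+1.0411 ≈ 0.0004
rotate P by −φ2: (0.0132, 0.0049, -0.1720)
  A cos θ + B sin θ = C:  0.0768·cos θ + -0.1720·sin θ = 0.1187
  θ2 = atan2(B,A) + arccos(C/0.1884) = -0.2619
arm 3 (φ=240.0°): x'=-0.0024, y'=-0.0139
  A=0.0924, B=-0.1720, C=(l²−L²−A²−y'²−z²)/(2L)=0.1070
  θ3 = atan2(B,A) + arccos(C/0.1952) = -0.0873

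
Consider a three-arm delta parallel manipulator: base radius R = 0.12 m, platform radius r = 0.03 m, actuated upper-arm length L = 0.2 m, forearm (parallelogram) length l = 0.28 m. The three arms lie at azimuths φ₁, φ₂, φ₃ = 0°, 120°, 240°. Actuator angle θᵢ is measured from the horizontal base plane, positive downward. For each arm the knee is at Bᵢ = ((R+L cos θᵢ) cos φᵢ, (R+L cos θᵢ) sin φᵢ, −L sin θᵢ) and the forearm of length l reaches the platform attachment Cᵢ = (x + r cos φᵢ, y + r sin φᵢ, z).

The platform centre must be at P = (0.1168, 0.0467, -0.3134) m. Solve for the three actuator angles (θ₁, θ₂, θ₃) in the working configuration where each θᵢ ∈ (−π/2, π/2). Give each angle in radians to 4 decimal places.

rotate P by −φ1: (0.1168, 0.0467, -0.3134)
  e−x'=-0.0268;  (l²−L²−(e−x')²−y'²−z²)/2L = -0.1568
  √(A²+B²)=0.3145;  θ1 = -1.6561+2.0927 ≈ 0.4365
φ2=120.0° → target in arm frame (-0.0180, -0.1245)
  e−x'=0.1080;  (l²−L²−(e−x')²−y'²−z²)/2L = -0.2174
  γ=atan2(-0.3134,0.1080)=-1.2391;  ψ=arccos(-0.6560)=2.2863;  θ2=γ+ψ≈1.0472
φ3=240.0° → target in arm frame (-0.0988, 0.0778)
  A cos θ + B sin θ = C:  0.1888·cos θ + -0.3134·sin θ = -0.2538
  θ3 = atan2(B,A) + arccos(C/0.3659) = 1.3090

θ₁ = 0.4365, θ₂ = 1.0472, θ₃ = 1.3090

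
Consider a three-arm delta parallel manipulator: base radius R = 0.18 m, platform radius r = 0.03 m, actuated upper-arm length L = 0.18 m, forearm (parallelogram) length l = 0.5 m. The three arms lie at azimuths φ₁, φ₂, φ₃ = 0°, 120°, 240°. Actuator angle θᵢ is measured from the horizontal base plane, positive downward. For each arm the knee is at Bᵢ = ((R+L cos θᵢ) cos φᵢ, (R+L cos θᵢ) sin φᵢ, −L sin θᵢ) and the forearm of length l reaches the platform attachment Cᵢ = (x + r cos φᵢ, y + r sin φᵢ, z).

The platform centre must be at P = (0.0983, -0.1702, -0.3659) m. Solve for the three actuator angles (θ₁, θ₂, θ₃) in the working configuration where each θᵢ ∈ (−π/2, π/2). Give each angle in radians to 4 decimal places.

θ₁ = -0.2618, θ₂ = 0.9601, θ₃ = -0.2616

φ1=0.0° → target in arm frame (0.0983, -0.1702)
  e−x'=0.0517;  (l²−L²−(e−x')²−y'²−z²)/2L = 0.1447
  √(A²+B²)=0.3695;  θ1 = -1.4304+1.1686 ≈ -0.2618
arm 2 (φ=120.0°): x'=-0.1965, y'=0.0000
  A cos θ + B sin θ = C:  0.3465·cos θ + -0.3659·sin θ = -0.1010
  √(A²+B²)=0.5040;  θ2 = -0.8126+1.7727 ≈ 0.9601
rotate P by −φ3: (0.0982, 0.1702, -0.3659)
  A=0.0518, B=-0.3659, C=(l²−L²−A²−y'²−z²)/(2L)=0.1446
  θ3 = atan2(B,A) + arccos(C/0.3695) = -0.2616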